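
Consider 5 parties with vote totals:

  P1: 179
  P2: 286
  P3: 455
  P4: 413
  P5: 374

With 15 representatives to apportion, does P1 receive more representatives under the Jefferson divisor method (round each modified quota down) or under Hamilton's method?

Hamilton

Jefferson: P1 1, P2 3, P3 4, P4 4, P5 3.
Hamilton: P1 2, P2 2, P3 4, P4 4, P5 3.
P1 gets 1 under Jefferson and 2 under Hamilton.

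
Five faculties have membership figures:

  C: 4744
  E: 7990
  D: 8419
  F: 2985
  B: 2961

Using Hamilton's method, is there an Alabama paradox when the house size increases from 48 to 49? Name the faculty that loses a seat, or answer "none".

none

At 48 seats: C 9, E 14, D 15, F 5, B 5.
At 49 seats: C 9, E 15, D 15, F 5, B 5.
No faculty's allocation decreased.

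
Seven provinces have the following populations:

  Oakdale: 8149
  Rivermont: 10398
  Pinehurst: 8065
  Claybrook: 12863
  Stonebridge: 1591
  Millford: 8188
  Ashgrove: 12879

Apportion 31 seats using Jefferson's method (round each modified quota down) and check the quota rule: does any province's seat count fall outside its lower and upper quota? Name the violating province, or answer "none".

Standard quotas: Oakdale 4.066, Rivermont 5.188, Pinehurst 4.024, Claybrook 6.418, Stonebridge 0.794, Millford 4.085, Ashgrove 6.426.
Jefferson allocation: Oakdale 4, Rivermont 5, Pinehurst 4, Claybrook 7, Stonebridge 0, Millford 4, Ashgrove 7.
Every allocation lies between the lower and upper quota.

none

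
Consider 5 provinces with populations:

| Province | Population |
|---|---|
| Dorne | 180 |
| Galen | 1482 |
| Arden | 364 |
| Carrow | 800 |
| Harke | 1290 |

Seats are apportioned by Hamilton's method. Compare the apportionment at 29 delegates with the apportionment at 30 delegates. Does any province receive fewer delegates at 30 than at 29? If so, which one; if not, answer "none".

At 29 seats: Dorne 1, Galen 10, Arden 3, Carrow 6, Harke 9.
At 30 seats: Dorne 1, Galen 11, Arden 3, Carrow 6, Harke 9.
No province's allocation decreased.

none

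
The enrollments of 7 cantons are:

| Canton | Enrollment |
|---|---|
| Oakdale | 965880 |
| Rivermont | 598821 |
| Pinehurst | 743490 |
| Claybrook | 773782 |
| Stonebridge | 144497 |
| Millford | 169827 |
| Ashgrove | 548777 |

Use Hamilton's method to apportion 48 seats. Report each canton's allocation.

The standard divisor is 3945074/48 ≈ 82189.042.
Standard quotas: Oakdale 11.7519, Rivermont 7.2859, Pinehurst 9.0461, Claybrook 9.4147, Stonebridge 1.7581, Millford 2.0663, Ashgrove 6.6770.
Lower quotas: Oakdale 11, Rivermont 7, Pinehurst 9, Claybrook 9, Stonebridge 1, Millford 2, Ashgrove 6 (sum 45, leaving 3 seats).
Remainders in descending order: Stonebridge 0.7581, Oakdale 0.7519, Ashgrove 0.6770, Claybrook 0.4147, Rivermont 0.2859, Millford 0.0663, Pinehurst 0.0461.
Largest remainders: Stonebridge, Oakdale, Ashgrove receive the extra seats.

Oakdale: 12, Rivermont: 7, Pinehurst: 9, Claybrook: 9, Stonebridge: 2, Millford: 2, Ashgrove: 7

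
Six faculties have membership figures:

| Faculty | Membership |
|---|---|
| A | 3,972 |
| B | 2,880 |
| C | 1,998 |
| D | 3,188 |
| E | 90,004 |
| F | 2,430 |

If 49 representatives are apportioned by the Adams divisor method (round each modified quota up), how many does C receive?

1

Standard divisor 104472/49 ≈ 2132.082; standard quotas: A 1.863, B 1.351, C 0.937, D 1.495, E 42.214, F 1.140.
Rounding up gives 2, 2, 1, 2, 43, 2 = 52 seats, so the divisor must be adjusted.
With modified divisor 2300: modified quotas A 1.727, B 1.252, C 0.869, D 1.386, E 39.132, F 1.057.
Rounding up: A 2, B 2, C 1, D 2, E 40, F 2 (total 49).
C receives 1.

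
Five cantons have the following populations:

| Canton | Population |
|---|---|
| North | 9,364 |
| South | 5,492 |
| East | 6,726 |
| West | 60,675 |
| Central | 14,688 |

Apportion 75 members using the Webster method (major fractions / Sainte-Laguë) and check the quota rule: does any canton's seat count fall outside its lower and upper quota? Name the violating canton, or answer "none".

Standard quotas: North 7.244, South 4.249, East 5.203, West 46.940, Central 11.363.
Webster allocation: North 7, South 4, East 5, West 48, Central 11.
West has quota 46.940 (lower 46, upper 47) but receives 48 — outside the quota interval.

West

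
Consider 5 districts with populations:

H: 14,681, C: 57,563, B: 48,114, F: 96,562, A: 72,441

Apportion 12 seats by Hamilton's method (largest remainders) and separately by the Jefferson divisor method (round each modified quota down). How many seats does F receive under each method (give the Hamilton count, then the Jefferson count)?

4 and 5

Hamilton: H 1, C 2, B 2, F 4, A 3.
Jefferson: H 0, C 2, B 2, F 5, A 3.
F gets 4 under Hamilton and 5 under Jefferson.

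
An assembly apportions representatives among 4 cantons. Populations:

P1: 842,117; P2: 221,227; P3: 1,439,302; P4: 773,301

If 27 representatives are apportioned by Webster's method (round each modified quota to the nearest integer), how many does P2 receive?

Standard divisor 3275947/27 ≈ 121331.37; standard quotas: P1 6.941, P2 1.823, P3 11.863, P4 6.373.
Rounding to the nearest integer gives P1 7, P2 2, P3 12, P4 6 — total 27, matching the house size, so no adjustment is needed.
P2 receives 2.

2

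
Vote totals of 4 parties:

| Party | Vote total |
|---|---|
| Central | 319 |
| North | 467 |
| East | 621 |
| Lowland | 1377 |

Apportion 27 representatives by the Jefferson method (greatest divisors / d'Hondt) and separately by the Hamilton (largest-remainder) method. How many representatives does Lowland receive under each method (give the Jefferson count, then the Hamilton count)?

14 and 13

Jefferson: Central 3, North 4, East 6, Lowland 14.
Hamilton: Central 3, North 5, East 6, Lowland 13.
Lowland gets 14 under Jefferson and 13 under Hamilton.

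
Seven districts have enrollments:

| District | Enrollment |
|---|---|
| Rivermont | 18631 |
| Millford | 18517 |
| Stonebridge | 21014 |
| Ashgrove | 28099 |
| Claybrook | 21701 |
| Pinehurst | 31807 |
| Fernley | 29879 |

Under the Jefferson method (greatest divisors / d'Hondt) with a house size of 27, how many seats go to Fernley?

5

Standard divisor 169648/27 ≈ 6283.259; standard quotas: Rivermont 2.965, Millford 2.947, Stonebridge 3.344, Ashgrove 4.472, Claybrook 3.454, Pinehurst 5.062, Fernley 4.755.
Rounding down gives 2, 2, 3, 4, 3, 5, 4 = 23 seats, so the divisor must be adjusted.
With modified divisor 5500: modified quotas Rivermont 3.387, Millford 3.367, Stonebridge 3.821, Ashgrove 5.109, Claybrook 3.946, Pinehurst 5.783, Fernley 5.433.
Rounding down: Rivermont 3, Millford 3, Stonebridge 3, Ashgrove 5, Claybrook 3, Pinehurst 5, Fernley 5 (total 27).
Fernley receives 5.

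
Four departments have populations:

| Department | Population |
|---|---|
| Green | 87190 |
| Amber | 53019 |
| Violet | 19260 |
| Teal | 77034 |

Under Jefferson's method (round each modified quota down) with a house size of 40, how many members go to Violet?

Standard divisor 236503/40 ≈ 5912.575; standard quotas: Green 14.747, Amber 8.967, Violet 3.257, Teal 13.029.
Rounding down gives 14, 8, 3, 13 = 38 seats, so the divisor must be adjusted.
With modified divisor 5700: modified quotas Green 15.296, Amber 9.302, Violet 3.379, Teal 13.515.
Rounding down: Green 15, Amber 9, Violet 3, Teal 13 (total 40).
Violet receives 3.

3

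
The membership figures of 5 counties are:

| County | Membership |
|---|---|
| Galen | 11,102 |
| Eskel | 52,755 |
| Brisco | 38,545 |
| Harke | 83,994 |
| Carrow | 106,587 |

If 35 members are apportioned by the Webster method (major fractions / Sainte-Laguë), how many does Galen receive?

1

Standard divisor 292983/35 ≈ 8370.943; standard quotas: Galen 1.326, Eskel 6.302, Brisco 4.605, Harke 10.034, Carrow 12.733.
Rounding to the nearest integer gives Galen 1, Eskel 6, Brisco 5, Harke 10, Carrow 13 — total 35, matching the house size, so no adjustment is needed.
Galen receives 1.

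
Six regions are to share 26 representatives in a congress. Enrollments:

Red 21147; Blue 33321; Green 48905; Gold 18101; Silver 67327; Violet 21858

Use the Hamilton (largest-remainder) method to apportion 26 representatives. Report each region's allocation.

Red 3; Blue 4; Green 6; Gold 2; Silver 8; Violet 3

Standard divisor: 210659 ÷ 26 ≈ 8102.269.
Standard quotas: Red 2.6100, Blue 4.1126, Green 6.0360, Gold 2.2341, Silver 8.3096, Violet 2.6978.
Lower quotas: Red 2, Blue 4, Green 6, Gold 2, Silver 8, Violet 2 (sum 24, leaving 2 seats).
Remainders in descending order: Violet 0.6978, Red 0.6100, Silver 0.3096, Gold 0.2341, Blue 0.1126, Green 0.0360.
Largest remainders: Violet, Red receive the extra seats.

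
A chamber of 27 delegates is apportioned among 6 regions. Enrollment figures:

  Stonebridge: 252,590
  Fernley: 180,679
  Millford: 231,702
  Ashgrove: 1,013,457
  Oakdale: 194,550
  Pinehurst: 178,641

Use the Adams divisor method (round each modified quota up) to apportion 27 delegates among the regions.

Standard divisor 2051619/27 ≈ 75985.889; standard quotas: Stonebridge 3.324, Fernley 2.378, Millford 3.049, Ashgrove 13.337, Oakdale 2.560, Pinehurst 2.351.
Rounding up gives 4, 3, 4, 14, 3, 3 = 31 seats, so the divisor must be adjusted.
With modified divisor 86900: modified quotas Stonebridge 2.907, Fernley 2.079, Millford 2.666, Ashgrove 11.662, Oakdale 2.239, Pinehurst 2.056.
Rounding up: Stonebridge 3, Fernley 3, Millford 3, Ashgrove 12, Oakdale 3, Pinehurst 3 (total 27).

Stonebridge 3, Fernley 3, Millford 3, Ashgrove 12, Oakdale 3, Pinehurst 3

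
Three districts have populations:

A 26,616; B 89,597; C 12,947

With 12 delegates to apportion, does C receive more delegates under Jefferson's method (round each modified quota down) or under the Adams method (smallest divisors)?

Jefferson: A 2, B 9, C 1.
Adams: A 3, B 7, C 2.
C gets 1 under Jefferson and 2 under Adams.

Adams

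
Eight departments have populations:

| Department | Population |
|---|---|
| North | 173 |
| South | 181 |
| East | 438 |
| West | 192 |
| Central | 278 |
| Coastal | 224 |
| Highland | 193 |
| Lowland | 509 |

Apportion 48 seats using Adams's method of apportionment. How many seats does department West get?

4

Standard divisor 2188/48 ≈ 45.583; standard quotas: North 3.795, South 3.971, East 9.609, West 4.212, Central 6.099, Coastal 4.914, Highland 4.234, Lowland 11.166.
Rounding up gives 4, 4, 10, 5, 7, 5, 5, 12 = 52 seats, so the divisor must be adjusted.
With modified divisor 48.5: modified quotas North 3.567, South 3.732, East 9.031, West 3.959, Central 5.732, Coastal 4.619, Highland 3.979, Lowland 10.495.
Rounding up: North 4, South 4, East 10, West 4, Central 6, Coastal 5, Highland 4, Lowland 11 (total 48).
West receives 4.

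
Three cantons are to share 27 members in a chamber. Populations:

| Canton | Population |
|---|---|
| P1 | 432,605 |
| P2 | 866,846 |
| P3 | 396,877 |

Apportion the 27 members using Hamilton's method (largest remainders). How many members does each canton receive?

P1=7, P2=14, P3=6

Total 1696328; standard divisor 1696328/27 ≈ 62826.963.
Standard quotas: P1 6.8857, P2 13.7974, P3 6.3170.
Lower quotas: P1 6, P2 13, P3 6 (sum 25, leaving 2 seats).
Remainders in descending order: P1 0.8857, P2 0.7974, P3 0.3170.
The surplus seats go to P1, P2.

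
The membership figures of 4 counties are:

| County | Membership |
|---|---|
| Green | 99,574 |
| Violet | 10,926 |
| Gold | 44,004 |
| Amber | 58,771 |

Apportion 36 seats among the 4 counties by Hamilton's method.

The standard divisor is 213275/36 ≈ 5924.306.
Standard quotas: Green 16.8077, Violet 1.8443, Gold 7.4277, Amber 9.9203.
Lower quotas: Green 16, Violet 1, Gold 7, Amber 9 (sum 33, leaving 3 seats).
Remainders in descending order: Amber 0.9203, Violet 0.8443, Green 0.8077, Gold 0.4277.
Largest remainders: Amber, Violet, Green receive the extra seats.

Green 17, Violet 2, Gold 7, Amber 10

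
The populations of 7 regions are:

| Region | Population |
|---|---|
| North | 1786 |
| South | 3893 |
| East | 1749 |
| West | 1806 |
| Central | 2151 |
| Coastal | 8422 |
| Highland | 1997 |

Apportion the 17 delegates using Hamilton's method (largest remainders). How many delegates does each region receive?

Total 21804; standard divisor 21804/17 ≈ 1282.588.
Standard quotas: North 1.3925, South 3.0353, East 1.3636, West 1.4081, Central 1.6771, Coastal 6.5664, Highland 1.5570.
Lower quotas: North 1, South 3, East 1, West 1, Central 1, Coastal 6, Highland 1 (sum 14, leaving 3 seats).
Remainders in descending order: Central 0.6771, Coastal 0.5664, Highland 0.5570, West 0.4081, North 0.3925, East 0.3636, South 0.0353.
Largest remainders: Central, Coastal, Highland receive the extra seats.

North 1, South 3, East 1, West 1, Central 2, Coastal 7, Highland 2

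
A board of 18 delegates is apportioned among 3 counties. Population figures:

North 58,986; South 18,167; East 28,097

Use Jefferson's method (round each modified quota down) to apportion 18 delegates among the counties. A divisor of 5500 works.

With modified divisor 5500: modified quotas North 10.725, South 3.303, East 5.109.
Rounding down: North 10, South 3, East 5 (total 18).

North 10, South 3, East 5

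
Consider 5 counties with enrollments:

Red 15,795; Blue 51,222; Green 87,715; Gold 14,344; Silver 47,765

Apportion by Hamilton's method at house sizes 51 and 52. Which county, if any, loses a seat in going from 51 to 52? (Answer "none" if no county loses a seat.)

none

At 51 seats: Red 4, Blue 12, Green 21, Gold 3, Silver 11.
At 52 seats: Red 4, Blue 12, Green 21, Gold 3, Silver 12.
No county's allocation decreased.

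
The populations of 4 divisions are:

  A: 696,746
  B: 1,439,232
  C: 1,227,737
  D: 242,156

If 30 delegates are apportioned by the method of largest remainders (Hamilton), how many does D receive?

2

The standard divisor is 3605871/30 ≈ 120195.7.
Standard quotas: A 5.7968, B 11.9741, C 10.2145, D 2.0147.
Lower quotas: A 5, B 11, C 10, D 2 (sum 28, leaving 2 seats).
Remainders in descending order: B 0.9741, A 0.7968, C 0.2145, D 0.0147.
The surplus seats go to B, A.
D receives 2.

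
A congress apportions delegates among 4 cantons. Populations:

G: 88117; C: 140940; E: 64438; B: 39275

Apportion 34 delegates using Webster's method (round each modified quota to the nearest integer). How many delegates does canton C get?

14

Standard divisor 332770/34 ≈ 9787.353; standard quotas: G 9.003, C 14.400, E 6.584, B 4.013.
Rounding to the nearest integer gives G 9, C 14, E 7, B 4 — total 34, matching the house size, so no adjustment is needed.
C receives 14.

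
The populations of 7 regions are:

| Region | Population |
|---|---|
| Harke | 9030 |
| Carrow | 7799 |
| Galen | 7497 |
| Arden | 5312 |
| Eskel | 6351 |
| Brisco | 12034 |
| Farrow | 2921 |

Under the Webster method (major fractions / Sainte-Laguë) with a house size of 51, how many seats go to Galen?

8

Standard divisor 50944/51 ≈ 998.902; standard quotas: Harke 9.040, Carrow 7.808, Galen 7.505, Arden 5.318, Eskel 6.358, Brisco 12.047, Farrow 2.924.
Rounding to the nearest integer gives Harke 9, Carrow 8, Galen 8, Arden 5, Eskel 6, Brisco 12, Farrow 3 — total 51, matching the house size, so no adjustment is needed.
Galen receives 8.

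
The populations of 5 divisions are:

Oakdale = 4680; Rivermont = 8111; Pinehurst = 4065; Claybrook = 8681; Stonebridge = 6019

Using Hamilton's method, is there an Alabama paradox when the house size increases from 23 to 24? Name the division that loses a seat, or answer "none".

At 23 seats: Oakdale 4, Rivermont 6, Pinehurst 3, Claybrook 6, Stonebridge 4.
At 24 seats: Oakdale 3, Rivermont 6, Pinehurst 3, Claybrook 7, Stonebridge 5.
Oakdale drops from 4 to 3.

Oakdale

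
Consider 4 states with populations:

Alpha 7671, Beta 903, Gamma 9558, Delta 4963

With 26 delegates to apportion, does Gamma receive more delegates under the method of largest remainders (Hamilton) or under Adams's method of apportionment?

Hamilton

Hamilton: Alpha 9, Beta 1, Gamma 11, Delta 5.
Adams: Alpha 9, Beta 1, Gamma 10, Delta 6.
Gamma gets 11 under Hamilton and 10 under Adams.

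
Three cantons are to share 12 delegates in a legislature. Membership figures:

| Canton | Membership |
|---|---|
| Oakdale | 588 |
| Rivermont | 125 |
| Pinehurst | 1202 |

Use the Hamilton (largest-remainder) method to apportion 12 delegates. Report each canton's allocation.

Oakdale: 4, Rivermont: 1, Pinehurst: 7

Total 1915; standard divisor 1915/12 ≈ 159.583.
Standard quotas: Oakdale 3.685, Rivermont 0.783, Pinehurst 7.532.
Lower quotas: Oakdale 3, Rivermont 0, Pinehurst 7 (sum 10, leaving 2 seats).
Remainders in descending order: Rivermont 0.783, Oakdale 0.685, Pinehurst 0.532.
The surplus seats go to Rivermont, Oakdale.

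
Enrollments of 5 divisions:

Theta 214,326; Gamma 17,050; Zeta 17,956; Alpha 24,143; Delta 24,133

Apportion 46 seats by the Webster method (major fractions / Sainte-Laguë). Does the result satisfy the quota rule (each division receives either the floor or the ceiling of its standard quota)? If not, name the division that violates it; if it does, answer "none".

Standard quotas: Theta 33.127, Gamma 2.635, Zeta 2.775, Alpha 3.732, Delta 3.730.
Webster allocation: Theta 32, Gamma 3, Zeta 3, Alpha 4, Delta 4.
Theta has quota 33.127 (lower 33, upper 34) but receives 32 — outside the quota interval.

Theta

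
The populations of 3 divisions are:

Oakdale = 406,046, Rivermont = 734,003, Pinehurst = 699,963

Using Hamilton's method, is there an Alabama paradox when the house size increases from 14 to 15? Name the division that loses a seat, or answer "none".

none

At 14 seats: Oakdale 3, Rivermont 6, Pinehurst 5.
At 15 seats: Oakdale 3, Rivermont 6, Pinehurst 6.
No division's allocation decreased.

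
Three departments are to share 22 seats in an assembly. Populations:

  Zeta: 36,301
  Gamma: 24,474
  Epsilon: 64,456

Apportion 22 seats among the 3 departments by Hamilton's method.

Zeta: 7, Gamma: 4, Epsilon: 11

The standard divisor is 125231/22 ≈ 5692.318.
Standard quotas: Zeta 6.3772, Gamma 4.2995, Epsilon 11.3233.
Lower quotas: Zeta 6, Gamma 4, Epsilon 11 (sum 21, leaving 1 seat).
Remainders in descending order: Zeta 0.3772, Epsilon 0.3233, Gamma 0.2995.
The surplus seat goes to Zeta.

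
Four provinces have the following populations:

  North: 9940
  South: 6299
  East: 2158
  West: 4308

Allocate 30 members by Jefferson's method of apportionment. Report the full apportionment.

North=13, South=8, East=3, West=6

Standard divisor 22705/30 ≈ 756.833; standard quotas: North 13.134, South 8.323, East 2.851, West 5.692.
Rounding down gives 13, 8, 2, 5 = 28 seats, so the divisor must be adjusted.
With modified divisor 714: modified quotas North 13.922, South 8.822, East 3.022, West 6.034.
Rounding down: North 13, South 8, East 3, West 6 (total 30).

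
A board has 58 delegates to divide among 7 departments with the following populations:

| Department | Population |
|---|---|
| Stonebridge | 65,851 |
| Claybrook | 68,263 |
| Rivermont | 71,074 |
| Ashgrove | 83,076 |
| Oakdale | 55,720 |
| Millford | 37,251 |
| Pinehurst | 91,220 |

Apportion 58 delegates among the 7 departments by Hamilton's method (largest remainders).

Stonebridge 8; Claybrook 8; Rivermont 9; Ashgrove 10; Oakdale 7; Millford 5; Pinehurst 11

Total 472455; standard divisor 472455/58 ≈ 8145.776.
Standard quotas: Stonebridge 8.0841, Claybrook 8.3802, Rivermont 8.7253, Ashgrove 10.1987, Oakdale 6.8404, Millford 4.5730, Pinehurst 11.1984.
Lower quotas: Stonebridge 8, Claybrook 8, Rivermont 8, Ashgrove 10, Oakdale 6, Millford 4, Pinehurst 11 (sum 55, leaving 3 seats).
Remainders in descending order: Oakdale 0.8404, Rivermont 0.7253, Millford 0.5730, Claybrook 0.3802, Ashgrove 0.1987, Pinehurst 0.1984, Stonebridge 0.0841.
The surplus seats go to Oakdale, Rivermont, Millford.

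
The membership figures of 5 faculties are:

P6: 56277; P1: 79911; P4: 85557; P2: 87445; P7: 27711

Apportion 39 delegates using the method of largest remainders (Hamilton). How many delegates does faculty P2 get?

Total 336901; standard divisor 336901/39 ≈ 8638.487.
Standard quotas: P6 6.5147, P1 9.2506, P4 9.9042, P2 10.1227, P7 3.2079.
Lower quotas: P6 6, P1 9, P4 9, P2 10, P7 3 (sum 37, leaving 2 seats).
Remainders in descending order: P4 0.9042, P6 0.5147, P1 0.2506, P7 0.2079, P2 0.1227.
Largest remainders: P4, P6 receive the extra seats.
P2 receives 10.

10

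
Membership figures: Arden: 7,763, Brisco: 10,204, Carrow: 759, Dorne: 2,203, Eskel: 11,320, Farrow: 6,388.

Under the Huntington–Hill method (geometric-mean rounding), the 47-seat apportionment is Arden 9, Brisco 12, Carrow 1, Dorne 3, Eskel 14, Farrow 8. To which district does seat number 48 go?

Arden

Priority for the next seat is population ÷ (√(s·(s+1))).
Priorities: Arden 818.292, Brisco 816.974, Carrow 536.694, Dorne 635.951, Eskel 781.154, Farrow 752.833.
Highest priority: Arden.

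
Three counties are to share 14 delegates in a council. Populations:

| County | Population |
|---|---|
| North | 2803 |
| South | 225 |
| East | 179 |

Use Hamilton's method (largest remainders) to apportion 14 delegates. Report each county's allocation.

North=12; South=1; East=1

Total 3207; standard divisor 3207/14 ≈ 229.071.
Standard quotas: North 12.236, South 0.982, East 0.781.
Lower quotas: North 12, South 0, East 0 (sum 12, leaving 2 seats).
Remainders in descending order: South 0.982, East 0.781, North 0.236.
Largest remainders: South, East receive the extra seats.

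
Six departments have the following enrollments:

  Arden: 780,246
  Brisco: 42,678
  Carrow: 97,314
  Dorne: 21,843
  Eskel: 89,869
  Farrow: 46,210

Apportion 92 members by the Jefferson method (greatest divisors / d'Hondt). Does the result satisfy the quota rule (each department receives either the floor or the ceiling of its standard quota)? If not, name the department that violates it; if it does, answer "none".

Standard quotas: Arden 66.579, Brisco 3.642, Carrow 8.304, Dorne 1.864, Eskel 7.669, Farrow 3.943.
Jefferson allocation: Arden 69, Brisco 3, Carrow 8, Dorne 1, Eskel 7, Farrow 4.
Arden has quota 66.579 (lower 66, upper 67) but receives 69 — outside the quota interval.

Arden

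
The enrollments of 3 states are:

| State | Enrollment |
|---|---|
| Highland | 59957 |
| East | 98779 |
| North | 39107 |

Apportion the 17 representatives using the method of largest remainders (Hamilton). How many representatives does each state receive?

Highland 5, East 9, North 3

Total 197843; standard divisor 197843/17 ≈ 11637.824.
Standard quotas: Highland 5.1519, East 8.4878, North 3.3603.
Lower quotas: Highland 5, East 8, North 3 (sum 16, leaving 1 seat).
Remainders in descending order: East 0.4878, North 0.3603, Highland 0.1519.
The surplus seat goes to East.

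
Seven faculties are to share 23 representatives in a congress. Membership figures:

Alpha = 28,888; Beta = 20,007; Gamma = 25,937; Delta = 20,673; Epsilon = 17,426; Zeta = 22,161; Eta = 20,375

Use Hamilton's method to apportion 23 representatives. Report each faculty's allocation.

Alpha=4, Beta=3, Gamma=4, Delta=3, Epsilon=3, Zeta=3, Eta=3

Total 155467; standard divisor 155467/23 ≈ 6759.435.
Standard quotas: Alpha 4.2737, Beta 2.9599, Gamma 3.8372, Delta 3.0584, Epsilon 2.5780, Zeta 3.2785, Eta 3.0143.
Lower quotas: Alpha 4, Beta 2, Gamma 3, Delta 3, Epsilon 2, Zeta 3, Eta 3 (sum 20, leaving 3 seats).
Remainders in descending order: Beta 0.9599, Gamma 0.8372, Epsilon 0.5780, Zeta 0.2785, Alpha 0.2737, Delta 0.0584, Eta 0.0143.
The surplus seats go to Beta, Gamma, Epsilon.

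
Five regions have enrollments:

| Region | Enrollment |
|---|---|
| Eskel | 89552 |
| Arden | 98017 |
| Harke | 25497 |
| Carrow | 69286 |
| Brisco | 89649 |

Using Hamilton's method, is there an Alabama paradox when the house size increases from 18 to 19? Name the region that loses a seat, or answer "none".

At 18 seats: Eskel 4, Arden 5, Harke 1, Carrow 4, Brisco 4.
At 19 seats: Eskel 5, Arden 5, Harke 1, Carrow 3, Brisco 5.
Carrow drops from 4 to 3.

Carrow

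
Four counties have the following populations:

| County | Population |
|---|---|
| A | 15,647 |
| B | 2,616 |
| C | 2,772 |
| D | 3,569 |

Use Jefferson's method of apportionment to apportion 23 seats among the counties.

Standard divisor 24604/23 ≈ 1069.739; standard quotas: A 14.627, B 2.445, C 2.591, D 3.336.
Rounding down gives 14, 2, 2, 3 = 21 seats, so the divisor must be adjusted.
With modified divisor 950: modified quotas A 16.471, B 2.754, C 2.918, D 3.757.
Rounding down: A 16, B 2, C 2, D 3 (total 23).

A=16; B=2; C=2; D=3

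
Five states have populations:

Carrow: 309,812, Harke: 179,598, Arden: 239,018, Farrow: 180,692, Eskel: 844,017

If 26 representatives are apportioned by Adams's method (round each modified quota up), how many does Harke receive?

3

Standard divisor 1753137/26 ≈ 67428.346; standard quotas: Carrow 4.595, Harke 2.664, Arden 3.545, Farrow 2.680, Eskel 12.517.
Rounding up gives 5, 3, 4, 3, 13 = 28 seats, so the divisor must be adjusted.
With modified divisor 76946.1: modified quotas Carrow 4.026, Harke 2.334, Arden 3.106, Farrow 2.348, Eskel 10.969.
Rounding up: Carrow 5, Harke 3, Arden 4, Farrow 3, Eskel 11 (total 26).
Harke receives 3.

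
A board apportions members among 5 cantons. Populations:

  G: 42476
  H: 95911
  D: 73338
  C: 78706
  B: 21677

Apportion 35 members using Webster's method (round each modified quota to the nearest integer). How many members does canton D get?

8

Standard divisor 312108/35 ≈ 8917.371; standard quotas: G 4.763, H 10.756, D 8.224, C 8.826, B 2.431.
Rounding to the nearest integer gives G 5, H 11, D 8, C 9, B 2 — total 35, matching the house size, so no adjustment is needed.
D receives 8.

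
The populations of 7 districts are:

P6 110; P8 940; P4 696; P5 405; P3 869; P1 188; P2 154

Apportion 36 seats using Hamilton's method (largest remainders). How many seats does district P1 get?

2

Total 3362; standard divisor 3362/36 ≈ 93.389.
Standard quotas: P6 1.178, P8 10.065, P4 7.453, P5 4.337, P3 9.305, P1 2.013, P2 1.649.
Lower quotas: P6 1, P8 10, P4 7, P5 4, P3 9, P1 2, P2 1 (sum 34, leaving 2 seats).
Remainders in descending order: P2 0.649, P4 0.453, P5 0.337, P3 0.305, P6 0.178, P8 0.065, P1 0.013.
The surplus seats go to P2, P4.
P1 receives 2.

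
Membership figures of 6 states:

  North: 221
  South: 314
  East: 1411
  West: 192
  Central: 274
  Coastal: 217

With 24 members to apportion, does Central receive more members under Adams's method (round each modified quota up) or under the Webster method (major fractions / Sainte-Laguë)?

Adams: North 2, South 3, East 12, West 2, Central 3, Coastal 2.
Webster: North 2, South 3, East 13, West 2, Central 2, Coastal 2.
Central gets 3 under Adams and 2 under Webster.

Adams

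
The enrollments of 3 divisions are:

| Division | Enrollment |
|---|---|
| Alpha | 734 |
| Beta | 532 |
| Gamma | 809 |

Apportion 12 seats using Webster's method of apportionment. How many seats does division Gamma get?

5

Standard divisor 2075/12 ≈ 172.917; standard quotas: Alpha 4.245, Beta 3.077, Gamma 4.679.
Rounding to the nearest integer gives Alpha 4, Beta 3, Gamma 5 — total 12, matching the house size, so no adjustment is needed.
Gamma receives 5.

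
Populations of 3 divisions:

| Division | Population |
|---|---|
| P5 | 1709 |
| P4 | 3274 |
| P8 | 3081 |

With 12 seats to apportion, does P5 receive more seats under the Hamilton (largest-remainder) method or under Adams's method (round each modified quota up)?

Hamilton: P5 2, P4 5, P8 5.
Adams: P5 3, P4 5, P8 4.
P5 gets 2 under Hamilton and 3 under Adams.

Adams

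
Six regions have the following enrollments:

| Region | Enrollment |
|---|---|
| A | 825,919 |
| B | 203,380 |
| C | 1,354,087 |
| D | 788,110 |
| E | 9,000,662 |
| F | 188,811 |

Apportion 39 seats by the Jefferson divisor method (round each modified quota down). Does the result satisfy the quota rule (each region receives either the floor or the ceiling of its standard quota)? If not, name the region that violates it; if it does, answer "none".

Standard quotas: A 2.606, B 0.642, C 4.272, D 2.487, E 28.398, F 0.596.
Jefferson allocation: A 2, B 0, C 4, D 2, E 31, F 0.
E has quota 28.398 (lower 28, upper 29) but receives 31 — outside the quota interval.

E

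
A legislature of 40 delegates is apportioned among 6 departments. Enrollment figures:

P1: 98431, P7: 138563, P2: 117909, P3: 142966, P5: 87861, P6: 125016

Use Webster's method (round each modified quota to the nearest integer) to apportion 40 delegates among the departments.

P1: 5, P7: 8, P2: 7, P3: 8, P5: 5, P6: 7

Standard divisor 710746/40 ≈ 17768.65; standard quotas: P1 5.540, P7 7.798, P2 6.636, P3 8.046, P5 4.945, P6 7.036.
Rounding to the nearest integer gives 6, 8, 7, 8, 5, 7 = 41 seats, so the divisor must be adjusted.
With modified divisor 18000: modified quotas P1 5.468, P7 7.698, P2 6.551, P3 7.943, P5 4.881, P6 6.945.
Rounding to the nearest integer: P1 5, P7 8, P2 7, P3 8, P5 5, P6 7 (total 40).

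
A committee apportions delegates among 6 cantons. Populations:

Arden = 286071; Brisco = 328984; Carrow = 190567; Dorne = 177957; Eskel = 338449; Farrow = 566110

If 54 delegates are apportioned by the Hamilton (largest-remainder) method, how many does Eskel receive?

10

Total 1888138; standard divisor 1888138/54 ≈ 34965.519.
Standard quotas: Arden 8.1815, Brisco 9.4088, Carrow 5.4501, Dorne 5.0895, Eskel 9.6795, Farrow 16.1905.
Lower quotas: Arden 8, Brisco 9, Carrow 5, Dorne 5, Eskel 9, Farrow 16 (sum 52, leaving 2 seats).
Remainders in descending order: Eskel 0.6795, Carrow 0.4501, Brisco 0.4088, Farrow 0.1905, Arden 0.1815, Dorne 0.0895.
The surplus seats go to Eskel, Carrow.
Eskel receives 10.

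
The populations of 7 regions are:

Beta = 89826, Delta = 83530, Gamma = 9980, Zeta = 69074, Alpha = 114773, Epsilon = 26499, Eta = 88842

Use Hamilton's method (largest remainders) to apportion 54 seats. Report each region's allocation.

Standard divisor: 482524 ÷ 54 ≈ 8935.63.
Standard quotas: Beta 10.0526, Delta 9.3480, Gamma 1.1169, Zeta 7.7302, Alpha 12.8444, Epsilon 2.9655, Eta 9.9424.
Lower quotas: Beta 10, Delta 9, Gamma 1, Zeta 7, Alpha 12, Epsilon 2, Eta 9 (sum 50, leaving 4 seats).
Remainders in descending order: Epsilon 0.9655, Eta 0.9424, Alpha 0.8444, Zeta 0.7302, Delta 0.3480, Gamma 0.1169, Beta 0.0526.
Largest remainders: Epsilon, Eta, Alpha, Zeta receive the extra seats.

Beta 10; Delta 9; Gamma 1; Zeta 8; Alpha 13; Epsilon 3; Eta 10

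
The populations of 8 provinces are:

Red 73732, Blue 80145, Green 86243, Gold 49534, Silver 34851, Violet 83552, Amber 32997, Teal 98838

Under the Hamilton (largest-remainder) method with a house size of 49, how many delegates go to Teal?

9

Standard divisor: 539892 ÷ 49 ≈ 11018.204.
Standard quotas: Red 6.6918, Blue 7.2739, Green 7.8273, Gold 4.4957, Silver 3.1630, Violet 7.5831, Amber 2.9948, Teal 8.9704.
Lower quotas: Red 6, Blue 7, Green 7, Gold 4, Silver 3, Violet 7, Amber 2, Teal 8 (sum 44, leaving 5 seats).
Remainders in descending order: Amber 0.9948, Teal 0.9704, Green 0.8273, Red 0.6918, Violet 0.5831, Gold 0.4957, Blue 0.2739, Silver 0.1630.
The surplus seats go to Amber, Teal, Green, Red, Violet.
Teal receives 9.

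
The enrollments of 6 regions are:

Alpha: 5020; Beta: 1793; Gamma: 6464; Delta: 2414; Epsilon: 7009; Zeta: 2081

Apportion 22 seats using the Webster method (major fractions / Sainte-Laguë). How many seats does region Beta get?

2

Standard divisor 24781/22 ≈ 1126.409; standard quotas: Alpha 4.457, Beta 1.592, Gamma 5.739, Delta 2.143, Epsilon 6.222, Zeta 1.847.
Rounding to the nearest integer gives Alpha 4, Beta 2, Gamma 6, Delta 2, Epsilon 6, Zeta 2 — total 22, matching the house size, so no adjustment is needed.
Beta receives 2.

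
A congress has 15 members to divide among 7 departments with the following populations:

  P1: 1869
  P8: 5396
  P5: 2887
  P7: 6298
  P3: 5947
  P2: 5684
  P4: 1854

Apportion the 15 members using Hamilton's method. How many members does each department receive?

The standard divisor is 29935/15 ≈ 1995.667.
Standard quotas: P1 0.9365, P8 2.7039, P5 1.4466, P7 3.1558, P3 2.9800, P2 2.8482, P4 0.9290.
Lower quotas: P1 0, P8 2, P5 1, P7 3, P3 2, P2 2, P4 0 (sum 10, leaving 5 seats).
Remainders in descending order: P3 0.9800, P1 0.9365, P4 0.9290, P2 0.8482, P8 0.7039, P5 0.4466, P7 0.1558.
Largest remainders: P3, P1, P4, P2, P8 receive the extra seats.

P1 1, P8 3, P5 1, P7 3, P3 3, P2 3, P4 1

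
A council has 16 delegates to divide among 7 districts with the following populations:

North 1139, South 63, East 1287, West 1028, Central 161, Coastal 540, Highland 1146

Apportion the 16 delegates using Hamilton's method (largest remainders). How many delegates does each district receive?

North: 3; South: 0; East: 4; West: 3; Central: 1; Coastal: 2; Highland: 3

The standard divisor is 5364/16 ≈ 335.25.
Standard quotas: North 3.397, South 0.188, East 3.839, West 3.066, Central 0.480, Coastal 1.611, Highland 3.418.
Lower quotas: North 3, South 0, East 3, West 3, Central 0, Coastal 1, Highland 3 (sum 13, leaving 3 seats).
Remainders in descending order: East 0.839, Coastal 0.611, Central 0.480, Highland 0.418, North 0.397, South 0.188, West 0.066.
Largest remainders: East, Coastal, Central receive the extra seats.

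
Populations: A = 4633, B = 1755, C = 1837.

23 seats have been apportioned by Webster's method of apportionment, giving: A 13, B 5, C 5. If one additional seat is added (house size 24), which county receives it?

A

Priority for the next seat is population ÷ (current seats + 0.5).
Priorities: A 343.185, B 319.091, C 334.000.
Highest priority: A.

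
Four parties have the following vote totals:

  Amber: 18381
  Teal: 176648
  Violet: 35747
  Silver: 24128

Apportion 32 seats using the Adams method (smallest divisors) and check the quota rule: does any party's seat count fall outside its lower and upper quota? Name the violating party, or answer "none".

Teal

Standard quotas: Amber 2.308, Teal 22.176, Violet 4.488, Silver 3.029.
Adams allocation: Amber 3, Teal 21, Violet 5, Silver 3.
Teal has quota 22.176 (lower 22, upper 23) but receives 21 — outside the quota interval.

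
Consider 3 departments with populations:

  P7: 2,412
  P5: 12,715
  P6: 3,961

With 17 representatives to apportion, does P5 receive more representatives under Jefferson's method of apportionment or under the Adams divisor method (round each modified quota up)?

Jefferson

Jefferson: P7 2, P5 12, P6 3.
Adams: P7 2, P5 11, P6 4.
P5 gets 12 under Jefferson and 11 under Adams.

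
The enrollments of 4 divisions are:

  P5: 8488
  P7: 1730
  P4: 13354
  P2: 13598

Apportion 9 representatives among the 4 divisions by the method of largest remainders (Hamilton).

P5 2, P7 1, P4 3, P2 3

Standard divisor: 37170 ÷ 9 = 4130.
Standard quotas: P5 2.0552, P7 0.4189, P4 3.2334, P2 3.2925.
Lower quotas: P5 2, P7 0, P4 3, P2 3 (sum 8, leaving 1 seat).
Remainders in descending order: P7 0.4189, P2 0.2925, P4 0.2334, P5 0.0552.
The surplus seat goes to P7.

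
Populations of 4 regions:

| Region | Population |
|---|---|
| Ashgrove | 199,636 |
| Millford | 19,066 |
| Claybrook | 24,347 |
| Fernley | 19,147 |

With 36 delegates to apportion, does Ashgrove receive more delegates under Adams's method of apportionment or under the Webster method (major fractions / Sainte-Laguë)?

Webster

Adams: Ashgrove 26, Millford 3, Claybrook 4, Fernley 3.
Webster: Ashgrove 27, Millford 3, Claybrook 3, Fernley 3.
Ashgrove gets 26 under Adams and 27 under Webster.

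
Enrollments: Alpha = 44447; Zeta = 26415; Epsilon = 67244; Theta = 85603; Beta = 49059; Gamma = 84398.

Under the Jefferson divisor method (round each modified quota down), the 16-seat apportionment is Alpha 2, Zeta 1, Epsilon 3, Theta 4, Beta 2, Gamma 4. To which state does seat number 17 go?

Priority for the next seat is population ÷ (current seats + 1).
Priorities: Alpha 14815.667, Zeta 13207.500, Epsilon 16811.000, Theta 17120.600, Beta 16353.000, Gamma 16879.600.
Highest priority: Theta.

Theta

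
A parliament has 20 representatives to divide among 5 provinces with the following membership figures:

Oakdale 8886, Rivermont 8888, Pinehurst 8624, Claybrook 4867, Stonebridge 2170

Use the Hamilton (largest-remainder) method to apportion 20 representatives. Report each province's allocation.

Oakdale: 5, Rivermont: 6, Pinehurst: 5, Claybrook: 3, Stonebridge: 1

Total 33435; standard divisor 33435/20 ≈ 1671.75.
Standard quotas: Oakdale 5.3154, Rivermont 5.3166, Pinehurst 5.1587, Claybrook 2.9113, Stonebridge 1.2980.
Lower quotas: Oakdale 5, Rivermont 5, Pinehurst 5, Claybrook 2, Stonebridge 1 (sum 18, leaving 2 seats).
Remainders in descending order: Claybrook 0.9113, Rivermont 0.3166, Oakdale 0.3154, Stonebridge 0.2980, Pinehurst 0.1587.
The surplus seats go to Claybrook, Rivermont.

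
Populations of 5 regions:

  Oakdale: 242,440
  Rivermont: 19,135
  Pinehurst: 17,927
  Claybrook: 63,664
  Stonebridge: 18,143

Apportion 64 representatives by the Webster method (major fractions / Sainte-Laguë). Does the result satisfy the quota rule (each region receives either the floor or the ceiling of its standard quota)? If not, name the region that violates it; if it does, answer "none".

Oakdale

Standard quotas: Oakdale 42.944, Rivermont 3.389, Pinehurst 3.175, Claybrook 11.277, Stonebridge 3.214.
Webster allocation: Oakdale 44, Rivermont 3, Pinehurst 3, Claybrook 11, Stonebridge 3.
Oakdale has quota 42.944 (lower 42, upper 43) but receives 44 — outside the quota interval.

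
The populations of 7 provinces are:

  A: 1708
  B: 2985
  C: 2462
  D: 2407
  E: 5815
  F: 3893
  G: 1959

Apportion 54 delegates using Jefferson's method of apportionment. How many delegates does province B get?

Standard divisor 21229/54 ≈ 393.13; standard quotas: A 4.345, B 7.593, C 6.263, D 6.123, E 14.792, F 9.903, G 4.983.
Rounding down gives 4, 7, 6, 6, 14, 9, 4 = 50 seats, so the divisor must be adjusted.
With modified divisor 370: modified quotas A 4.616, B 8.068, C 6.654, D 6.505, E 15.716, F 10.522, G 5.295.
Rounding down: A 4, B 8, C 6, D 6, E 15, F 10, G 5 (total 54).
B receives 8.

8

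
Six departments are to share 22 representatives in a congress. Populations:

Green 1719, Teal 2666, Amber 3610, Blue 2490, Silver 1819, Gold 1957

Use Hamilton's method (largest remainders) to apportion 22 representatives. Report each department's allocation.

Green 3, Teal 4, Amber 5, Blue 4, Silver 3, Gold 3

The standard divisor is 14261/22 ≈ 648.227.
Standard quotas: Green 2.652, Teal 4.113, Amber 5.569, Blue 3.841, Silver 2.806, Gold 3.019.
Lower quotas: Green 2, Teal 4, Amber 5, Blue 3, Silver 2, Gold 3 (sum 19, leaving 3 seats).
Remainders in descending order: Blue 0.841, Silver 0.806, Green 0.652, Amber 0.569, Teal 0.113, Gold 0.019.
The surplus seats go to Blue, Silver, Green.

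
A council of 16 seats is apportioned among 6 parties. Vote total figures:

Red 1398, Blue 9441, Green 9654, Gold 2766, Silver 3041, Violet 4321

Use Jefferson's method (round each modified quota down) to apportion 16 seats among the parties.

Standard divisor 30621/16 ≈ 1913.812; standard quotas: Red 0.730, Blue 4.933, Green 5.044, Gold 1.445, Silver 1.589, Violet 2.258.
Rounding down gives 0, 4, 5, 1, 1, 2 = 13 seats, so the divisor must be adjusted.
With modified divisor 1550: modified quotas Red 0.902, Blue 6.091, Green 6.228, Gold 1.785, Silver 1.962, Violet 2.788.
Rounding down: Red 0, Blue 6, Green 6, Gold 1, Silver 1, Violet 2 (total 16).

Red 0, Blue 6, Green 6, Gold 1, Silver 1, Violet 2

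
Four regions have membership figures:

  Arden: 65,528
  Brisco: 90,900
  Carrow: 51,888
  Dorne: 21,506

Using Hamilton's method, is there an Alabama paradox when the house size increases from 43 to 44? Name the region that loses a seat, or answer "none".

At 43 seats: Arden 12, Brisco 17, Carrow 10, Dorne 4.
At 44 seats: Arden 13, Brisco 17, Carrow 10, Dorne 4.
No region's allocation decreased.

none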